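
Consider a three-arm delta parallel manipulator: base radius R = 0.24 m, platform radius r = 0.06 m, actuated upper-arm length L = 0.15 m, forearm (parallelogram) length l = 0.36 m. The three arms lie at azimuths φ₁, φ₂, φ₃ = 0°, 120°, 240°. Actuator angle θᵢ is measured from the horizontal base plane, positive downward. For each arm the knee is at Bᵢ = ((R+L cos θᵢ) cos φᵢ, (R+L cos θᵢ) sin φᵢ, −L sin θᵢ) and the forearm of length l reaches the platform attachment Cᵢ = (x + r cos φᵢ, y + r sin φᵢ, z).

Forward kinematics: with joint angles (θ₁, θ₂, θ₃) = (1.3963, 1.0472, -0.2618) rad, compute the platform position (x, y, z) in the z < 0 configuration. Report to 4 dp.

(-0.1132, -0.1090, -0.2734)

φ1=0.0°: virtual centre (0.2060, 0.0000, -0.1477), radius l
arm 2 at φ=120.0°: (R−r)+L cos θ2 = 0.2550;  centre 2 = (-0.1275, 0.2208, -0.1299)
arm 3 at φ=240.0°: (R−r)+L cos θ3 = 0.3249;  centre 3 = (-0.1624, -0.2814, 0.0388)
subtract pairs → two planes through P
plane₁₂: -0.6671x+0.4417y+0.0356z = 0.0176
det = 0.7009;  x = -0.0411+0.2637z,  y = -0.0222+0.3176z
into |P−centre ₁|² = l²: 1.1704z² + 0.1510z + -0.0462 = 0;  Δ = 0.2391;  z = -0.2734 or 0.1444 → z<0 root = -0.2734
x = -0.1132, y = -0.1090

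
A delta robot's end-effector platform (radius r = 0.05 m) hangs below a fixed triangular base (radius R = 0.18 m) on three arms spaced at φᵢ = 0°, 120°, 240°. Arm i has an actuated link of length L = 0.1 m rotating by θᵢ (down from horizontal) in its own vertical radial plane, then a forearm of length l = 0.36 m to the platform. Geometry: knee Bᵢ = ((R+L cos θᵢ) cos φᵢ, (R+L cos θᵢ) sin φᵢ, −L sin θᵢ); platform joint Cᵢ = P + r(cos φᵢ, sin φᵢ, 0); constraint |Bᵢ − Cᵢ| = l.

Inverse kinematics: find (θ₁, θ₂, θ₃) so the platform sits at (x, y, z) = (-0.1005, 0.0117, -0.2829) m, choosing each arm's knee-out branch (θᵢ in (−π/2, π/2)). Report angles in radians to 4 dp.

θ₁ = 0.8725, θ₂ = -0.2625, θ₃ = -0.0877

rotate P by −φ1: (-0.1005, 0.0117, -0.2829)
  e−x'=0.2305;  (l²−L²−(e−x')²−y'²−z²)/2L = -0.0685
  √(A²+B²)=0.3649;  θ1 = -0.8871+1.7596 ≈ 0.8725
arm 2 (φ=120.0°): x'=0.0604, y'=0.0812
  A=0.0696, B=-0.2829, C=(l²−L²−A²−y'²−z²)/(2L)=0.1406
  √(A²+B²)=0.2913;  θ2 = -1.3295+1.0670 ≈ -0.2625
φ3=240.0° → target in arm frame (0.0401, -0.0929)
  e−x'=0.0899;  (l²−L²−(e−x')²−y'²−z²)/2L = 0.1143
  √(A²+B²)=0.2968;  θ3 = -1.2632+1.1755 ≈ -0.0877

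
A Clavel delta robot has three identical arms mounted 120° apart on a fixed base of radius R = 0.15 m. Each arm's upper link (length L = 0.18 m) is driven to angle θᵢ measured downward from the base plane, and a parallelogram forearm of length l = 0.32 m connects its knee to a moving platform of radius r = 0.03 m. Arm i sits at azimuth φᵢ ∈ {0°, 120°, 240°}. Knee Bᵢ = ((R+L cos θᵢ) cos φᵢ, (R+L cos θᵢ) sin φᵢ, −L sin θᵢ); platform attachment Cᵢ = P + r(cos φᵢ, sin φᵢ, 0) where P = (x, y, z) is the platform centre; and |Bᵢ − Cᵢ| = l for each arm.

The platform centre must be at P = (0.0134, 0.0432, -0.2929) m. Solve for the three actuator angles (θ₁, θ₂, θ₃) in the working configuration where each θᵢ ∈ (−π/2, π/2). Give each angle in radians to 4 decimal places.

θ₁ = 0.6106, θ₂ = 0.5234, θ₃ = 0.8729

arm 1 (φ=0.0°): x'=0.0134, y'=0.0432
  A=0.1066, B=-0.2929, C=(l²−L²−A²−y'²−z²)/(2L)=-0.0806
  γ=atan2(-0.2929,0.1066)=-1.2218;  ψ=arccos(-0.2586)=1.8324;  θ1=γ+ψ≈0.6106
arm 2 (φ=120.0°): x'=0.0307, y'=-0.0332
  e−x'=0.0893;  (l²−L²−(e−x')²−y'²−z²)/2L = -0.0691
  √(A²+B²)=0.3062;  θ2 = -1.2749+1.7983 ≈ 0.5234
φ3=240.0° → target in arm frame (-0.0441, -0.0100)
  A cos θ + B sin θ = C:  0.1641·cos θ + -0.2929·sin θ = -0.1190
  γ=atan2(-0.2929,0.1641)=-1.0601;  ψ=arccos(-0.3543)=1.9330;  θ3=γ+ψ≈0.8729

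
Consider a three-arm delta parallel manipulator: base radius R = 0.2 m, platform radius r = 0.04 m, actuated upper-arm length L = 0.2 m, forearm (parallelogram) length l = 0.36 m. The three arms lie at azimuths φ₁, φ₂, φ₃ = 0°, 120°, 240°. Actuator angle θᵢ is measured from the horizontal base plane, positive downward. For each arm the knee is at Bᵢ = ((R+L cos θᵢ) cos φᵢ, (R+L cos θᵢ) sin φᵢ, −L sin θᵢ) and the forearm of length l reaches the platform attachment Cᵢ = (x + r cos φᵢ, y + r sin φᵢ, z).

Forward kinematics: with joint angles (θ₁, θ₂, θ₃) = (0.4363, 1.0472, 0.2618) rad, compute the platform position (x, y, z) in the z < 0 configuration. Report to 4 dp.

arm 1 at φ=0.0°: (R−r)+L cos θ1 = 0.3413;  S1 = (0.3413, 0.0000, -0.0845)
S2 = (0.2600·cos120.0°, 0.2600·sin120.0°, -0.1732) = (-0.1300, 0.2252, -0.1732)
arm 3 at φ=240.0°: (R−r)+L cos θ3 = 0.3532;  S3 = (-0.1766, -0.3059, -0.0518)
|S₂|²−|S₁|² = -0.0260;  |S₃|²−|S₁|² = 0.0038
[-0.9425 0.4503 -0.1774]·P = -0.0260;  [-1.0357 -0.6117 0.0655]·P = 0.0038
det = 1.0430;  x = 0.0136+-0.0757z,  y = -0.0293+0.2353z
sphere 1 gives Az²+Bz+C=0 with A=1.0611, B=0.2049, C=-0.0142;  B²−4AC=0.1024;  roots -0.2473, 0.0543;  negative root z = -0.2473
x = 0.0323, y = -0.0875

(0.0323, -0.0875, -0.2473)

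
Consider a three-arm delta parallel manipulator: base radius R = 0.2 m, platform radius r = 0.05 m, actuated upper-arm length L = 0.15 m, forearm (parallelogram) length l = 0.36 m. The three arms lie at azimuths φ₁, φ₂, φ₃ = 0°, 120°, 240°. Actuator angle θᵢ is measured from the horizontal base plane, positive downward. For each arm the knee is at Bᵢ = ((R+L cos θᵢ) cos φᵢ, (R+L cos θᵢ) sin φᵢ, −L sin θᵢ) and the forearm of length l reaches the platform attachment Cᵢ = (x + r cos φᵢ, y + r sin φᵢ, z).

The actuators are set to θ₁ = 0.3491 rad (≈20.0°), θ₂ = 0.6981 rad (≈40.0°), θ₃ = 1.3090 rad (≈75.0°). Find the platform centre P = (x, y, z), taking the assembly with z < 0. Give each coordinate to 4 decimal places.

(0.0882, 0.0793, -0.3380)

φ1=0.0°: virtual centre (0.2910, 0.0000, -0.0513), radius l
O2 = (0.2649·cos120.0°, 0.2649·sin120.0°, -0.0964) = (-0.1325, 0.2294, -0.0964)
arm 3 at φ=240.0°: (R−r)+L cos θ3 = 0.1888;  O3 = (-0.0944, -0.1635, -0.1449)
eliminate P² terms by subtracting sphere 1 from 2 and 3
linear system: -0.8468x+0.4588y = -0.0078−-0.0902z; -0.7707x+-0.3271y = -0.0306−-0.1872z
Cramer: x(z) = 0.0263-0.1830z;  y(z) = 0.0316-0.1411z
into |P−O₁|² = l²: 1.0534z² + 0.1905z + -0.0560 = 0;  Δ = 0.2721;  z = -0.3380 or 0.1571 → z<0 root = -0.3380
x = 0.0882, y = 0.0793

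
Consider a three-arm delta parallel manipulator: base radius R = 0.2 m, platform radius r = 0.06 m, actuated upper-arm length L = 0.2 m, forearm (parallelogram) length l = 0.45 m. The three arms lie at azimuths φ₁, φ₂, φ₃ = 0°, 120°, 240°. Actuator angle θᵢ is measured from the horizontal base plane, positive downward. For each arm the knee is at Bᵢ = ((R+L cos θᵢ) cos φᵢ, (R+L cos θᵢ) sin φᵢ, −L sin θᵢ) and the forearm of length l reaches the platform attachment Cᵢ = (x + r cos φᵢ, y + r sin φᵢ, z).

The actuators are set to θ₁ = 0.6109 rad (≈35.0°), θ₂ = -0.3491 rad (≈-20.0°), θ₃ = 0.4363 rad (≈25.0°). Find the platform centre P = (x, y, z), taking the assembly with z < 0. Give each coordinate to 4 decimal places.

arm 1 at φ=0.0°: e+L cos θ1 = 0.3038;  centre 1 = (0.3038, 0.0000, -0.1147)
centre 2 = (0.3279·cos120.0°, 0.3279·sin120.0°, 0.0684) = (-0.1640, 0.2840, 0.0684)
centre 3 = (0.3213·cos240.0°, 0.3213·sin240.0°, -0.0845) = (-0.1606, -0.2782, -0.0845)
subtract pairs → two planes through P
[-0.9356 0.5680 0.3663]·P = 0.0068;  [-0.9289 -0.5564 0.0604]·P = 0.0049
Cramer: x(z) = -0.0062+0.2272z;  y(z) = 0.0016-0.2707z
into |P−centre ₁|² = l²: 1.1249z² + 0.0877z + -0.0932 = 0;  Δ = 0.4270;  z = -0.3295 or 0.2515 → z<0 root = -0.3295
x = -0.0811, y = 0.0908

(-0.0811, 0.0908, -0.3295)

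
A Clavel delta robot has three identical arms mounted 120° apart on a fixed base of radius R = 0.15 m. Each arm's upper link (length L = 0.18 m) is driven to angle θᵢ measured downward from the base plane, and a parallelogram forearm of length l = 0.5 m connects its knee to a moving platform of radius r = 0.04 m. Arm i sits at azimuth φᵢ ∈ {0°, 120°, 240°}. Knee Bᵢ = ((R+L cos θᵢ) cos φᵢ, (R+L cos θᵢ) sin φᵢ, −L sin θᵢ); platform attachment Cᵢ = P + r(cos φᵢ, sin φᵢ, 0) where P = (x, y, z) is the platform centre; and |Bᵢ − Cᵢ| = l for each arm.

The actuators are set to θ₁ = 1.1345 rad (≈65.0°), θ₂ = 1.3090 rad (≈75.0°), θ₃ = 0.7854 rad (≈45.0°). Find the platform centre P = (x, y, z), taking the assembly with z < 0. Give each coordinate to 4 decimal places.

(-0.0179, -0.1068, -0.6070)

φ1=0.0°: virtual centre (0.1861, 0.0000, -0.1631), radius l
φ2=120.0°: virtual centre (-0.0783, 0.1356, -0.1739), radius l
φ3=240.0°: virtual centre (-0.1186, -0.2055, -0.1273), radius l
|centre ₂|²−|centre ₁|² = -0.0065;  |centre ₃|²−|centre ₁|² = 0.0113
linear system: -0.5287x+0.2712y = -0.0065−-0.0215z; -0.6094x+-0.4110y = 0.0113−0.0717z
Cramer: x(z) = -0.0010+0.0278z;  y(z) = -0.0259+0.1333z
into |P−centre ₁|² = l²: 1.0185z² + 0.3090z + -0.1877 = 0;  Δ = 0.8602;  z = -0.6070 or 0.3036 → z<0 root = -0.6070
x = -0.0179, y = -0.1068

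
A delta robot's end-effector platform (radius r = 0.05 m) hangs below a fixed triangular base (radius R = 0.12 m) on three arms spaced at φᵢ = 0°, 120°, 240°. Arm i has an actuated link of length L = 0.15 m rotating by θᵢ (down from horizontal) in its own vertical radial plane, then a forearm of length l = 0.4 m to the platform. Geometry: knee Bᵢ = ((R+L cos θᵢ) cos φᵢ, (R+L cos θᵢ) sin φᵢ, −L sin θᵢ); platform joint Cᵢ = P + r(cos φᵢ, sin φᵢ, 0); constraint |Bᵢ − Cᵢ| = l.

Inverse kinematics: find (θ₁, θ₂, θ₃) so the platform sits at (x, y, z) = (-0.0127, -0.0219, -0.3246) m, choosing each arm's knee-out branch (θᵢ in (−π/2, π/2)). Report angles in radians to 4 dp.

arm 1 (φ=0.0°): x'=-0.0127, y'=-0.0219
  A cos θ + B sin θ = C:  0.0827·cos θ + -0.3246·sin θ = 0.0827
  √(A²+B²)=0.3350;  θ1 = -1.3213+1.3213 ≈ -0.0001
rotate P by −φ2: (-0.0126, 0.0219, -0.3246)
  A=0.0826, B=-0.3246, C=(l²−L²−A²−y'²−z²)/(2L)=0.0828
  √(A²+B²)=0.3349;  θ2 = -1.3216+1.3211 ≈ -0.0004
arm 3 (φ=240.0°): x'=0.0253, y'=0.0000
  e−x'=0.0447;  (l²−L²−(e−x')²−y'²−z²)/2L = 0.1005
  θ3 = atan2(B,A) + arccos(C/0.3277) = -0.1748

θ₁ = -0.0001, θ₂ = -0.0004, θ₃ = -0.1748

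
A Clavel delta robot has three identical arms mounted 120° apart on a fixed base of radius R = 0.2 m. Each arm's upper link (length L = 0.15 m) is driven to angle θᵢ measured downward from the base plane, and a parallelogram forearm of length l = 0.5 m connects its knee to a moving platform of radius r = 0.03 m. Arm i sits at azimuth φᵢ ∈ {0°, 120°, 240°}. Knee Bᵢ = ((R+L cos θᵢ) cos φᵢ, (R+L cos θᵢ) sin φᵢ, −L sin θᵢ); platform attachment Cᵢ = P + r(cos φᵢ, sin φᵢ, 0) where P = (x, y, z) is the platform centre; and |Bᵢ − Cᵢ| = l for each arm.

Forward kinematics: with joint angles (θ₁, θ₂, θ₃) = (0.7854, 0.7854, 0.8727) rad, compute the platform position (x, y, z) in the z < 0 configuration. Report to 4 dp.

S1 = (0.2761·cos0.0°, 0.2761·sin0.0°, -0.1061) = (0.2761, 0.0000, -0.1061)
S2 = (0.2761·cos120.0°, 0.2761·sin120.0°, -0.1061) = (-0.1380, 0.2391, -0.1061)
arm 3 at φ=240.0°: ρ3 = 0.2664;  S3 = (-0.1332, -0.2307, -0.1149)
|S₂|²−|S₁|² = 0.0000;  |S₃|²−|S₁|² = -0.0033
linear system: -0.8282x+0.4782y = 0.0000−0.0000z; -0.8185x+-0.4614y = -0.0033−-0.0177z
det = 0.7736;  x = 0.0020+-0.0109z,  y = 0.0035+-0.0189z
quadratic in z: (1.0005)z²+(0.2180)z+(-0.1636)=0, √Δ=0.8381 → z ∈ {-0.5278, 0.3099}; z = -0.5278 (taking z<0)
x = 0.0078, y = 0.0135

(0.0078, 0.0135, -0.5278)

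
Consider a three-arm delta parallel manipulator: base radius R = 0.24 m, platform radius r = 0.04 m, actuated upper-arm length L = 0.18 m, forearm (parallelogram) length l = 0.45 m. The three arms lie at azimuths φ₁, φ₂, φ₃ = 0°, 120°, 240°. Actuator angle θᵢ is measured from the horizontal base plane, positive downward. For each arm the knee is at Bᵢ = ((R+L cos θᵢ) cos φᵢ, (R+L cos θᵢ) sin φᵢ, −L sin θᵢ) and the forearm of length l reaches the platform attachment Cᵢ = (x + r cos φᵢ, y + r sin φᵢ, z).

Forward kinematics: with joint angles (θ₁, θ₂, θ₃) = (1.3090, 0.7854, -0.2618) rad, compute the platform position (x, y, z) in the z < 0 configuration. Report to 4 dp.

arm 1 at φ=0.0°: e+L cos θ1 = 0.2466;  O1 = (0.2466, 0.0000, -0.1739)
O2 = (0.3273·cos120.0°, 0.3273·sin120.0°, -0.1273) = (-0.1636, 0.2834, -0.1273)
O3 = (0.3739·cos240.0°, 0.3739·sin240.0°, 0.0466) = (-0.1869, -0.3238, 0.0466)
subtract pairs → two planes through P
plane₁₂: -0.8205x+0.5669y+0.0932z = 0.0323
Cramer: x(z) = -0.0487+0.3034z;  y(z) = -0.0135+0.2747z
into |P−O₁|² = l²: 1.1675z² + 0.1612z + -0.0849 = 0;  Δ = 0.4226;  z = -0.3474 or 0.2094 → z<0 root = -0.3474
x = -0.1541, y = -0.1089

(-0.1541, -0.1089, -0.3474)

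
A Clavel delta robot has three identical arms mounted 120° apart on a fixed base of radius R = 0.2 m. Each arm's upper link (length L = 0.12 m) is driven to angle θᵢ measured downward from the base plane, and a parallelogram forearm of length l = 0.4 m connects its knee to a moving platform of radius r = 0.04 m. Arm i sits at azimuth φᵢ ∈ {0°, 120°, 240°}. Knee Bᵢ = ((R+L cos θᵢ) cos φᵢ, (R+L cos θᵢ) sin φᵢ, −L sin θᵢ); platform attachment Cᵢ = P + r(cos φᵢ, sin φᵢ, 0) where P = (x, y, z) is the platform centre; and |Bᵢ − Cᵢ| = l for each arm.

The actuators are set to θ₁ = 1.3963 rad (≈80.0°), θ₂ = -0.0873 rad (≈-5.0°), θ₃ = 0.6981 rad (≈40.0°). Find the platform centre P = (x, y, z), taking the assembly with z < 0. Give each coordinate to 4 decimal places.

(-0.1357, 0.0725, -0.3518)

arm 1 at φ=0.0°: ρ1 = 0.1808;  S1 = (0.1808, 0.0000, -0.1182)
φ2=120.0°: virtual centre (-0.1398, 0.2421, 0.0105), radius l
φ3=240.0°: virtual centre (-0.1260, -0.2182, -0.0771), radius l
eliminate P² terms by subtracting sphere 1 from 2 and 3
[-0.6412 0.4842 0.2573]·P = 0.0316;  [-0.6136 -0.4364 0.0821]·P = 0.0228
Cramer: x(z) = -0.0430+0.2635z;  y(z) = 0.0083-0.1824z
sphere 1 gives Az²+Bz+C=0 with A=1.1027, B=0.1154, C=-0.0959;  B²−4AC=0.4362;  roots -0.3518, 0.2471;  negative root z = -0.3518
x = -0.1357, y = 0.0725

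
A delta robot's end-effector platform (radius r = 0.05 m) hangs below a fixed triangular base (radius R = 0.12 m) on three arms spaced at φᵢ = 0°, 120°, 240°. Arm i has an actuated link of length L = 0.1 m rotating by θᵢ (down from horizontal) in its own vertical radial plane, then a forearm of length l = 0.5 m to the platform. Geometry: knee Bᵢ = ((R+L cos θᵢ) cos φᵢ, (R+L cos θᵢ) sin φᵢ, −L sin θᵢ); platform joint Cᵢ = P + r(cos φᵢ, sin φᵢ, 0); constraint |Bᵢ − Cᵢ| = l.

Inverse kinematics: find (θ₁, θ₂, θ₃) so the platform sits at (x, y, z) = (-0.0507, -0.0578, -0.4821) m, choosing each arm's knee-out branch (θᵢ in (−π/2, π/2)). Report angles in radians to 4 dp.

φ1=0.0° → target in arm frame (-0.0507, -0.0578)
  A cos θ + B sin θ = C:  0.1207·cos θ + -0.4821·sin θ = -0.0516
  γ=atan2(-0.4821,0.1207)=-1.3255;  ψ=arccos(-0.1039)=1.6749;  θ1=γ+ψ≈0.3494
φ2=120.0° → target in arm frame (-0.0247, 0.0728)
  e−x'=0.0947;  (l²−L²−(e−x')²−y'²−z²)/2L = -0.0335
  θ2 = atan2(B,A) + arccos(C/0.4913) = 0.2621
rotate P by −φ3: (0.0754, -0.0150, -0.4821)
  A cos θ + B sin θ = C:  -0.0054·cos θ + -0.4821·sin θ = 0.0366
  √(A²+B²)=0.4821;  θ3 = -1.5820+1.4948 ≈ -0.0873

θ₁ = 0.3494, θ₂ = 0.2621, θ₃ = -0.0873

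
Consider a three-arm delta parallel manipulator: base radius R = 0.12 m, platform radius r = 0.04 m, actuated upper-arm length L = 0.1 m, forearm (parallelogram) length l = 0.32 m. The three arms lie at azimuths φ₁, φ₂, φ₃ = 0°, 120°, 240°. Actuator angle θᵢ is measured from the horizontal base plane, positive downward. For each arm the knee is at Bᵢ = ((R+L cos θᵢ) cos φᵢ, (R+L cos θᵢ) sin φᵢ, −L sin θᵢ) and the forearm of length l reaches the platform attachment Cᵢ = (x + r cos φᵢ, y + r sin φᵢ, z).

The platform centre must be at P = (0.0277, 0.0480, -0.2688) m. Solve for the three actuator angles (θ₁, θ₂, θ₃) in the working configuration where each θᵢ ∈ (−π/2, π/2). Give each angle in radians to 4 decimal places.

θ₁ = -0.0873, θ₂ = -0.0874, θ₃ = 0.4366

φ1=0.0° → target in arm frame (0.0277, 0.0480)
  A cos θ + B sin θ = C:  0.0523·cos θ + -0.2688·sin θ = 0.0755
  γ=atan2(-0.2688,0.0523)=-1.3786;  ψ=arccos(0.2758)=1.2913;  θ1=γ+ψ≈-0.0873
rotate P by −φ2: (0.0277, -0.0480, -0.2688)
  A=0.0523, B=-0.2688, C=(l²−L²−A²−y'²−z²)/(2L)=0.0756
  √(A²+B²)=0.2738;  θ2 = -1.3787+1.2913 ≈ -0.0874
rotate P by −φ3: (-0.0554, 0.0000, -0.2688)
  A=0.1354, B=-0.2688, C=(l²−L²−A²−y'²−z²)/(2L)=0.0090
  √(A²+B²)=0.3010;  θ3 = -1.1041+1.5408 ≈ 0.4366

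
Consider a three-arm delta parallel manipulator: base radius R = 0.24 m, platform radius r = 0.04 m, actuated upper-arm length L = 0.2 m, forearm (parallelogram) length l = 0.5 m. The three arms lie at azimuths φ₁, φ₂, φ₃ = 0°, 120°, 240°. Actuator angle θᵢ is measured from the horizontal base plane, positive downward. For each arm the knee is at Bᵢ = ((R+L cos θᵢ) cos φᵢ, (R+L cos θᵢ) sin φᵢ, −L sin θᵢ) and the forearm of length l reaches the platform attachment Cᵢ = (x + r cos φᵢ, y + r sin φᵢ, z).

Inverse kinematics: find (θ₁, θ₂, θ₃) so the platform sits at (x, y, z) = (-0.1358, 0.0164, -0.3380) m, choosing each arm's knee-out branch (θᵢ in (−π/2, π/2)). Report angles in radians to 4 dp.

φ1=0.0° → target in arm frame (-0.1358, 0.0164)
  A cos θ + B sin θ = C:  0.3358·cos θ + -0.3380·sin θ = -0.0432
  γ=atan2(-0.3380,0.3358)=-0.7887;  ψ=arccos(-0.0906)=1.6616;  θ1=γ+ψ≈0.8729
rotate P by −φ2: (0.0821, 0.1094, -0.3380)
  A=0.1179, B=-0.3380, C=(l²−L²−A²−y'²−z²)/(2L)=0.1747
  γ=atan2(-0.3380,0.1179)=-1.2352;  ψ=arccos(0.4881)=1.0609;  θ2=γ+ψ≈-0.1743
rotate P by −φ3: (0.0537, -0.1258, -0.3380)
  A cos θ + B sin θ = C:  0.1463·cos θ + -0.3380·sin θ = 0.1463
  √(A²+B²)=0.3683;  θ3 = -1.1623+1.1623 ≈ 0.0000

θ₁ = 0.8729, θ₂ = -0.1743, θ₃ = 0.0000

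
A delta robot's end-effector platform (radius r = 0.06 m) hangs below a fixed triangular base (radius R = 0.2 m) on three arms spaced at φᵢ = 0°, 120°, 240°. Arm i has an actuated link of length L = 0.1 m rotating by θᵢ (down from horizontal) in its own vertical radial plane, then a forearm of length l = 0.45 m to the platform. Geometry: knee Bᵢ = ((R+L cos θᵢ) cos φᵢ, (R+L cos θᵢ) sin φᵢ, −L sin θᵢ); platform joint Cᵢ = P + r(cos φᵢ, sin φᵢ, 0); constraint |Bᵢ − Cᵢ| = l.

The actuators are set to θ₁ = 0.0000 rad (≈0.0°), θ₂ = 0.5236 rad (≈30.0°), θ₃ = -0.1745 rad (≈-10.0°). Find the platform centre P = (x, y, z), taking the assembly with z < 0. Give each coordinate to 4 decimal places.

O1 = (0.2400·cos0.0°, 0.2400·sin0.0°, 0.0000) = (0.2400, 0.0000, 0.0000)
φ2=120.0°: virtual centre (-0.1133, 0.1962, -0.0500), radius l
φ3=240.0°: virtual centre (-0.1192, -0.2065, 0.0174), radius l
|O₂|²−|O₁|² = -0.0038;  |O₃|²−|O₁|² = -0.0004
[-0.7066 0.3925 -0.1000]·P = -0.0038;  [-0.7185 -0.4131 0.0347]·P = -0.0004
det = 0.5739;  x = 0.0030+-0.0482z,  y = -0.0042+0.1680z
sphere 1 gives Az²+Bz+C=0 with A=1.0305, B=0.0215, C=-0.1463;  B²−4AC=0.6036;  roots -0.3874, 0.3665;  negative root z = -0.3874
x = 0.0217, y = -0.0692

(0.0217, -0.0692, -0.3874)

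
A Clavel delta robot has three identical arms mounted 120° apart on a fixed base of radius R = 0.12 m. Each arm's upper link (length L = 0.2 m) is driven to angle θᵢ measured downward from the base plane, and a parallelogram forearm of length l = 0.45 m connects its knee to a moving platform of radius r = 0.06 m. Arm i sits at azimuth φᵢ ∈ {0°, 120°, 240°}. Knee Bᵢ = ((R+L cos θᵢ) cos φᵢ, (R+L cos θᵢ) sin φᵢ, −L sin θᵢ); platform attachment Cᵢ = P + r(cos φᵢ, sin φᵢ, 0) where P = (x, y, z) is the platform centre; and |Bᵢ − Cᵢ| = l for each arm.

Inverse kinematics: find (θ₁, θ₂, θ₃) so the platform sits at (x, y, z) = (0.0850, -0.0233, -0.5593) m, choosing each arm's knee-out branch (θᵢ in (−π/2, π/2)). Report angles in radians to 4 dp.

θ₁ = 0.6982, θ₂ = 1.0472, θ₃ = 0.9599

arm 1 (φ=0.0°): x'=0.0850, y'=-0.0233
  A=-0.0250, B=-0.5593, C=(l²−L²−A²−y'²−z²)/(2L)=-0.3787
  γ=atan2(-0.5593,-0.0250)=-1.6155;  ψ=arccos(-0.6764)=2.3137;  θ1=γ+ψ≈0.6982
arm 2 (φ=120.0°): x'=-0.0627, y'=-0.0620
  A=0.1227, B=-0.5593, C=(l²−L²−A²−y'²−z²)/(2L)=-0.4230
  γ=atan2(-0.5593,0.1227)=-1.3549;  ψ=arccos(-0.7388)=2.4020;  θ2=γ+ψ≈1.0472
rotate P by −φ3: (-0.0223, 0.0853, -0.5593)
  A cos θ + B sin θ = C:  0.0823·cos θ + -0.5593·sin θ = -0.4109
  θ3 = atan2(B,A) + arccos(C/0.5653) = 0.9599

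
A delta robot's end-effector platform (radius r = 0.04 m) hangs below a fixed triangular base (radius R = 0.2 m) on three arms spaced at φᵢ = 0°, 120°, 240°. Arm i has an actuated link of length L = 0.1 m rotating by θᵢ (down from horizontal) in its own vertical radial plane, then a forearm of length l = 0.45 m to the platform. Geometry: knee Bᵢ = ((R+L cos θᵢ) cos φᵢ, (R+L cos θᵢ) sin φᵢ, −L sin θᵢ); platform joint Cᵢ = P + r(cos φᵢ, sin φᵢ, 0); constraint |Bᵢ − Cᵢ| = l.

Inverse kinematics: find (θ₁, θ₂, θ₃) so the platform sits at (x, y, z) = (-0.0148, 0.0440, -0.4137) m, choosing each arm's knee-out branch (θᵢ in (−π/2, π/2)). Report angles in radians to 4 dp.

rotate P by −φ1: (-0.0148, 0.0440, -0.4137)
  e−x'=0.1748;  (l²−L²−(e−x')²−y'²−z²)/2L = -0.0557
  √(A²+B²)=0.4491;  θ1 = -1.1710+1.6951 ≈ 0.5241
φ2=120.0° → target in arm frame (0.0455, -0.0092)
  A=0.1145, B=-0.4137, C=(l²−L²−A²−y'²−z²)/(2L)=0.0408
  γ=atan2(-0.4137,0.1145)=-1.3008;  ψ=arccos(0.0950)=1.4756;  θ2=γ+ψ≈0.1748
rotate P by −φ3: (-0.0307, -0.0348, -0.4137)
  A cos θ + B sin θ = C:  0.1907·cos θ + -0.4137·sin θ = -0.0811
  γ=atan2(-0.4137,0.1907)=-1.1389;  ψ=arccos(-0.1781)=1.7499;  θ3=γ+ψ≈0.6110

θ₁ = 0.5241, θ₂ = 0.1748, θ₃ = 0.6110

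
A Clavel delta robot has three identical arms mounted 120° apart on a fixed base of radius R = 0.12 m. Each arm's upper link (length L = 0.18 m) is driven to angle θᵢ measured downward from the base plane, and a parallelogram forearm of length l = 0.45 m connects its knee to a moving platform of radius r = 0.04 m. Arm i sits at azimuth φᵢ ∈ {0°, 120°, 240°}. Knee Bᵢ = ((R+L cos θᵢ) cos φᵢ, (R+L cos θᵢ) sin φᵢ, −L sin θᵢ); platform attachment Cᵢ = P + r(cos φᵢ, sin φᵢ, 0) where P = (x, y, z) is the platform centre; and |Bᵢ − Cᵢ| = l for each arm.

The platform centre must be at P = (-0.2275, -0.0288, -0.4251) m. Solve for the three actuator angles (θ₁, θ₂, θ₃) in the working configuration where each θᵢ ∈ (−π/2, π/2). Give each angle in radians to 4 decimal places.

θ₁ = 1.2221, θ₂ = 0.3495, θ₃ = 0.1747

rotate P by −φ1: (-0.2275, -0.0288, -0.4251)
  e−x'=0.3075;  (l²−L²−(e−x')²−y'²−z²)/2L = -0.2944
  γ=atan2(-0.4251,0.3075)=-0.9446;  ψ=arccos(-0.5612)=2.1666;  θ1=γ+ψ≈1.2221
φ2=120.0° → target in arm frame (0.0888, 0.2114)
  A=-0.0088, B=-0.4251, C=(l²−L²−A²−y'²−z²)/(2L)=-0.1539
  θ2 = atan2(B,A) + arccos(C/0.4252) = 0.3495
arm 3 (φ=240.0°): x'=0.1387, y'=-0.1826
  e−x'=-0.0587;  (l²−L²−(e−x')²−y'²−z²)/2L = -0.1317
  √(A²+B²)=0.4291;  θ3 = -1.7080+1.8827 ≈ 0.1747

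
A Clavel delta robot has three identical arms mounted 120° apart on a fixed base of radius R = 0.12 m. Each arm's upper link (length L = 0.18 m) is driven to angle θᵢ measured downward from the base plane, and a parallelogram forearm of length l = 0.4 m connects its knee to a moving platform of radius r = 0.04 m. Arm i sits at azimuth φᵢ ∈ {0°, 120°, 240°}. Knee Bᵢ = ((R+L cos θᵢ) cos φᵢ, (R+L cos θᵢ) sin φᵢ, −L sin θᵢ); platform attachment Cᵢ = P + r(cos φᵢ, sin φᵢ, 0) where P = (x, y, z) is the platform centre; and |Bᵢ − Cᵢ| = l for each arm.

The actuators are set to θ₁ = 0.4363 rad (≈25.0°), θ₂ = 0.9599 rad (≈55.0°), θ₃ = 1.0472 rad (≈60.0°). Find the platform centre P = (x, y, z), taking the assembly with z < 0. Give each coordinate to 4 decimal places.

(0.1205, 0.0187, -0.4563)

arm 1 at φ=0.0°: ρ1 = 0.2431;  O1 = (0.2431, 0.0000, -0.0761)
φ2=120.0°: virtual centre (-0.0916, 0.1587, -0.1474), radius l
O3 = (0.1700·cos240.0°, 0.1700·sin240.0°, -0.1559) = (-0.0850, -0.1472, -0.1559)
|O₂|²−|O₁|² = -0.0096;  |O₃|²−|O₁|² = -0.0117
[-0.6695 0.3174 -0.1428]·P = -0.0096;  [-0.6563 -0.2944 -0.1596]·P = -0.0117
det = 0.4054;  x = 0.0161+-0.2286z,  y = 0.0038+-0.0325z
quadratic in z: (1.0533)z²+(0.2557)z+(-0.1027)=0, √Δ=0.7056 → z ∈ {-0.4563, 0.2136}; z = -0.4563 (taking z<0)
x = 0.1205, y = 0.0187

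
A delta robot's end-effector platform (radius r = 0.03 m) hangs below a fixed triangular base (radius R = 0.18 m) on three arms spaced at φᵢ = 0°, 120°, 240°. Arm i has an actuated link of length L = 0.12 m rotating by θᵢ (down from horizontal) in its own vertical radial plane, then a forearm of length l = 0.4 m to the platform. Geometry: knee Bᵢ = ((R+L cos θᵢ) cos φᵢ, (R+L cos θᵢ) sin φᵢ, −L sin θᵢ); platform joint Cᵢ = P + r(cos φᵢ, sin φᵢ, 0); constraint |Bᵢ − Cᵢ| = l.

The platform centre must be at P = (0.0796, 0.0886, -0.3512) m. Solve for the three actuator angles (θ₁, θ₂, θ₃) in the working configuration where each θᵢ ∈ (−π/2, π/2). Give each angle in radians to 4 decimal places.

arm 1 (φ=0.0°): x'=0.0796, y'=0.0886
  A=0.0704, B=-0.3512, C=(l²−L²−A²−y'²−z²)/(2L)=0.0394
  θ1 = atan2(B,A) + arccos(C/0.3582) = 0.0877
φ2=120.0° → target in arm frame (0.0369, -0.1132)
  A cos θ + B sin θ = C:  0.1131·cos θ + -0.3512·sin θ = -0.0140
  √(A²+B²)=0.3690;  θ2 = -1.2593+1.6086 ≈ 0.3493
rotate P by −φ3: (-0.1165, 0.0246, -0.3512)
  e−x'=0.2665;  (l²−L²−(e−x')²−y'²−z²)/2L = -0.2058
  √(A²+B²)=0.4409;  θ3 = -0.9216+2.0564 ≈ 1.1348

θ₁ = 0.0877, θ₂ = 0.3493, θ₃ = 1.1348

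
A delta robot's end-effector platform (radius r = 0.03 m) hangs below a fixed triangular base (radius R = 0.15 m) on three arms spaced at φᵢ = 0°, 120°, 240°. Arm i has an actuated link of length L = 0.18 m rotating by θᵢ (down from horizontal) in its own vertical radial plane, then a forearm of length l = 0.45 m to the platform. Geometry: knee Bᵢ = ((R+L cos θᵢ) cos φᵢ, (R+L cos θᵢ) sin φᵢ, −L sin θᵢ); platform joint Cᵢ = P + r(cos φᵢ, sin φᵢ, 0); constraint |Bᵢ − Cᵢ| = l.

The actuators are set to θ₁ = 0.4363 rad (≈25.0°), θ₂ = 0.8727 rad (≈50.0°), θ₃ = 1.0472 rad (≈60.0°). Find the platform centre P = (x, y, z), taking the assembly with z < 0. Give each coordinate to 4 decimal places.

(0.1070, 0.0343, -0.4888)

φ1=0.0°: virtual centre (0.2831, 0.0000, -0.0761), radius l
S2 = (0.2357·cos120.0°, 0.2357·sin120.0°, -0.1379) = (-0.1178, 0.2041, -0.1379)
S3 = (0.2100·cos240.0°, 0.2100·sin240.0°, -0.1559) = (-0.1050, -0.1819, -0.1559)
eliminate P² terms by subtracting sphere 1 from 2 and 3
plane₁₂: -0.8020x+0.4082y+-0.1237z = -0.0114
det = 0.6086;  x = 0.0186+-0.1810z,  y = 0.0086+-0.0526z
quadratic in z: (1.0355)z²+(0.2470)z+(-0.1266)=0, √Δ=0.7652 → z ∈ {-0.4888, 0.2502}; z = -0.4888 (taking z<0)
x = 0.1070, y = 0.0343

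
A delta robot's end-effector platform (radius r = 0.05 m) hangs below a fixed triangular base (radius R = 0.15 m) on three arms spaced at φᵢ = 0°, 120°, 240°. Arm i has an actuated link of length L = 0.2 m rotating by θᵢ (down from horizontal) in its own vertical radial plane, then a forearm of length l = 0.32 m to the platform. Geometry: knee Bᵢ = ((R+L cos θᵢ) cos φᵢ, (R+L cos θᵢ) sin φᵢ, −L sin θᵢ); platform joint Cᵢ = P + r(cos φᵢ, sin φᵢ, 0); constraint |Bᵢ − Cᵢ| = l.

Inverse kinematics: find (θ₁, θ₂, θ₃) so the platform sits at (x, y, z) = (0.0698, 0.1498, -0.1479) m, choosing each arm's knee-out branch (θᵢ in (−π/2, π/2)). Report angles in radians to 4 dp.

θ₁ = -0.0870, θ₂ = -0.3491, θ₃ = 1.3087

arm 1 (φ=0.0°): x'=0.0698, y'=0.1498
  A=0.0302, B=-0.1479, C=(l²−L²−A²−y'²−z²)/(2L)=0.0429
  √(A²+B²)=0.1510;  θ1 = -1.3694+1.2824 ≈ -0.0870
arm 2 (φ=120.0°): x'=0.0948, y'=-0.1353
  e−x'=0.0052;  (l²−L²−(e−x')²−y'²−z²)/2L = 0.0554
  θ2 = atan2(B,A) + arccos(C/0.1480) = -0.3491
φ3=240.0° → target in arm frame (-0.1646, -0.0145)
  A=0.2646, B=-0.1479, C=(l²−L²−A²−y'²−z²)/(2L)=-0.0743
  γ=atan2(-0.1479,0.2646)=-0.5096;  ψ=arccos(-0.2450)=1.8183;  θ3=γ+ψ≈1.3087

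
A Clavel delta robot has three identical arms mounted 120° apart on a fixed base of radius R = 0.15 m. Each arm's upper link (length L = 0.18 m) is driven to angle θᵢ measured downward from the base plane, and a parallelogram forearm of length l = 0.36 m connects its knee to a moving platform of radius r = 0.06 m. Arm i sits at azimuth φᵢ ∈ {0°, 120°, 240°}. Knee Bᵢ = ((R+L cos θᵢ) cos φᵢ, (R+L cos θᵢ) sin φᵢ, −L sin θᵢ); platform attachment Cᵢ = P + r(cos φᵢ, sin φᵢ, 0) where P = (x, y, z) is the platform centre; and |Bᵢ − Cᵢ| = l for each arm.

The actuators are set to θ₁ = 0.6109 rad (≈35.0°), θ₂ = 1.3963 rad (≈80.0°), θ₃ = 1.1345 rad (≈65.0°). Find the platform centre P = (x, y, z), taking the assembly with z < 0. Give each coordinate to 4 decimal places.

arm 1 at φ=0.0°: e+L cos θ1 = 0.2374;  centre 1 = (0.2374, 0.0000, -0.1032)
arm 2 at φ=120.0°: e+L cos θ2 = 0.1213;  centre 2 = (-0.0606, 0.1050, -0.1773)
arm 3 at φ=240.0°: e+L cos θ3 = 0.1661;  centre 3 = (-0.0830, -0.1438, -0.1631)
|centre ₂|²−|centre ₁|² = -0.0209;  |centre ₃|²−|centre ₁|² = -0.0128
[-0.5961 0.2100 -0.1480]·P = -0.0209;  [-0.6410 -0.2876 -0.1198]·P = -0.0128
det = 0.3061;  x = 0.0285+-0.2213z,  y = -0.0188+0.0767z
into |P−centre ₁|² = l²: 1.0549z² + 0.2961z + -0.0749 = 0;  Δ = 0.4038;  z = -0.4416 or 0.1608 → z<0 root = -0.4416
x = 0.1262, y = -0.0526

(0.1262, -0.0526, -0.4416)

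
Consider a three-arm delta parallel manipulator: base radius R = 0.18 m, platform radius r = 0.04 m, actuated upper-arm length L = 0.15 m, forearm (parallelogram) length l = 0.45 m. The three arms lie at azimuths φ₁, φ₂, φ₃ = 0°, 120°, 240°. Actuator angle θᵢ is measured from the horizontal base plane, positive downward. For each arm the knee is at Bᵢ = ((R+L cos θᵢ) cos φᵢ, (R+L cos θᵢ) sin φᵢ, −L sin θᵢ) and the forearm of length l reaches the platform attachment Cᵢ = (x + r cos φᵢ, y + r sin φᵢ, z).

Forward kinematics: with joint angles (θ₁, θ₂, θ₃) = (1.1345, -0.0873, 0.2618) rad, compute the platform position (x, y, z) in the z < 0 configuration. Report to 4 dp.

φ1=0.0°: virtual centre (0.2034, 0.0000, -0.1359), radius l
S2 = (0.2894·cos120.0°, 0.2894·sin120.0°, 0.0131) = (-0.1447, 0.2507, 0.0131)
arm 3 at φ=240.0°: ρ3 = 0.2849;  S3 = (-0.1424, -0.2467, -0.0388)
eliminate P² terms by subtracting sphere 1 from 2 and 3
plane₁₂: -0.6962x+0.5013y+0.2981z = 0.0241
Cramer: x(z) = -0.0338+0.3541z;  y(z) = 0.0011-0.1027z
sphere 1 gives Az²+Bz+C=0 with A=1.1360, B=0.1037, C=-0.1278;  B²−4AC=0.5913;  roots -0.3841, 0.2928;  negative root z = -0.3841
x = -0.1698, y = 0.0406

(-0.1698, 0.0406, -0.3841)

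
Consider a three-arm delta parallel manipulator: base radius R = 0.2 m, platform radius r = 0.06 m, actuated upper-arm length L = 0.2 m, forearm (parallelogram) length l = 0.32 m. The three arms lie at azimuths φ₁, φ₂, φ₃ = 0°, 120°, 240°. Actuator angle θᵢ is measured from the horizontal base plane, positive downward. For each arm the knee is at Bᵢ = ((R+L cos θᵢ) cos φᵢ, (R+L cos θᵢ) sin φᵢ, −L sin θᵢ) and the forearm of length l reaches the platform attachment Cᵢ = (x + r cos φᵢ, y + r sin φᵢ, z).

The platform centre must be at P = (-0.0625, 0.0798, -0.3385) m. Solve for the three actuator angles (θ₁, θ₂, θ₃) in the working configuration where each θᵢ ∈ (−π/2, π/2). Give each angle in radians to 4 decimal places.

arm 1 (φ=0.0°): x'=-0.0625, y'=0.0798
  A=0.2025, B=-0.3385, C=(l²−L²−A²−y'²−z²)/(2L)=-0.2489
  γ=atan2(-0.3385,0.2025)=-1.0317;  ψ=arccos(-0.6310)=2.2536;  θ1=γ+ψ≈1.2219
rotate P by −φ2: (0.1004, 0.0142, -0.3385)
  A cos θ + B sin θ = C:  0.0396·cos θ + -0.3385·sin θ = -0.1349
  √(A²+B²)=0.3408;  θ2 = -1.4542+1.9777 ≈ 0.5235
arm 3 (φ=240.0°): x'=-0.0379, y'=-0.0940
  A cos θ + B sin θ = C:  0.1779·cos θ + -0.3385·sin θ = -0.2316
  γ=atan2(-0.3385,0.1779)=-1.0870;  ψ=arccos(-0.6058)=2.2216;  θ3=γ+ψ≈1.1345

θ₁ = 1.2219, θ₂ = 0.5235, θ₃ = 1.1345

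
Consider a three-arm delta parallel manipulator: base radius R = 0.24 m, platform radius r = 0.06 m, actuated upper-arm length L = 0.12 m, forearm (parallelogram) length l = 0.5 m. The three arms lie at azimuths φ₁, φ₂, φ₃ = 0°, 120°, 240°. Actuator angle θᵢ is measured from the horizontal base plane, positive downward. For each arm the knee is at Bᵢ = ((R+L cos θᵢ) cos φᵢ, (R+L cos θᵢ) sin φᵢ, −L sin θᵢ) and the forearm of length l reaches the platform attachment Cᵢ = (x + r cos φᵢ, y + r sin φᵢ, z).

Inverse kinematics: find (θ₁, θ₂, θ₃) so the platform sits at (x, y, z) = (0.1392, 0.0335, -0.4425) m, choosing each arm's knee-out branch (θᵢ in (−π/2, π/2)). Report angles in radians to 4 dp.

θ₁ = -0.2624, θ₂ = 0.6982, θ₃ = 0.9596

rotate P by −φ1: (0.1392, 0.0335, -0.4425)
  A=0.0408, B=-0.4425, C=(l²−L²−A²−y'²−z²)/(2L)=0.1542
  θ1 = atan2(B,A) + arccos(C/0.4444) = -0.2624
rotate P by −φ2: (-0.0406, -0.1373, -0.4425)
  A=0.2206, B=-0.4425, C=(l²−L²−A²−y'²−z²)/(2L)=-0.1155
  γ=atan2(-0.4425,0.2206)=-1.1083;  ψ=arccos(-0.2336)=1.8065;  θ2=γ+ψ≈0.6982
arm 3 (φ=240.0°): x'=-0.0986, y'=0.1038
  A=0.2786, B=-0.4425, C=(l²−L²−A²−y'²−z²)/(2L)=-0.2025
  √(A²+B²)=0.5229;  θ3 = -1.0089+1.9685 ≈ 0.9596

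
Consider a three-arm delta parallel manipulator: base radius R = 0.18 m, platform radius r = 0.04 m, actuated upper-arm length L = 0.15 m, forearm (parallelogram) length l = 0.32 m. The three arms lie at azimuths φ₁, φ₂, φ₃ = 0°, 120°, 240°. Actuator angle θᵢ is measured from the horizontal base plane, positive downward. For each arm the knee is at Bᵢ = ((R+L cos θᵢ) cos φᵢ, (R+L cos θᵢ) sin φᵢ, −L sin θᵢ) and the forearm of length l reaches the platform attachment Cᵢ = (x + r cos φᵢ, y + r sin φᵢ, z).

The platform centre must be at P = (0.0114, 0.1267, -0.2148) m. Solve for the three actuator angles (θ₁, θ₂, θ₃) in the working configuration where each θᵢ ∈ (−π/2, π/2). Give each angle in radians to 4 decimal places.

arm 1 (φ=0.0°): x'=0.0114, y'=0.1267
  A cos θ + B sin θ = C:  0.1286·cos θ + -0.2148·sin θ = 0.0039
  √(A²+B²)=0.2504;  θ1 = -1.0313+1.5552 ≈ 0.5239
rotate P by −φ2: (0.1040, -0.0732, -0.2148)
  A cos θ + B sin θ = C:  0.0360·cos θ + -0.2148·sin θ = 0.0904
  θ2 = atan2(B,A) + arccos(C/0.2178) = -0.2618
rotate P by −φ3: (-0.1154, -0.0535, -0.2148)
  A cos θ + B sin θ = C:  0.2554·cos θ + -0.2148·sin θ = -0.1145
  √(A²+B²)=0.3337;  θ3 = -0.6992+1.9209 ≈ 1.2217

θ₁ = 0.5239, θ₂ = -0.2618, θ₃ = 1.2217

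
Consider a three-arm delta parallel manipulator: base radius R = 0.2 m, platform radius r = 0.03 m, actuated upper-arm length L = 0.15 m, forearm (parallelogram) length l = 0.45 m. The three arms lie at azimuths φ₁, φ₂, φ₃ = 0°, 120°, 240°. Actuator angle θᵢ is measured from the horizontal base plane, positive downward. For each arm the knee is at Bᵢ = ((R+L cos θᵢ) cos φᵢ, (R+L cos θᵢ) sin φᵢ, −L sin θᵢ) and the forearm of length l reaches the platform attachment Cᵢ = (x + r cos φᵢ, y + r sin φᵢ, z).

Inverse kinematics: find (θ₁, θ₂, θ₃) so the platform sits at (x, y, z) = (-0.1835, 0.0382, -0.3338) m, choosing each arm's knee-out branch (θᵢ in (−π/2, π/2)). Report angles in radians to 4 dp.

rotate P by −φ1: (-0.1835, 0.0382, -0.3338)
  A cos θ + B sin θ = C:  0.3535·cos θ + -0.3338·sin θ = -0.1928
  θ1 = atan2(B,A) + arccos(C/0.4862) = 1.2218
arm 2 (φ=120.0°): x'=0.1248, y'=0.1398
  A=0.0452, B=-0.3338, C=(l²−L²−A²−y'²−z²)/(2L)=0.1566
  √(A²+B²)=0.3368;  θ2 = -1.4363+1.0872 ≈ -0.3491
φ3=240.0° → target in arm frame (0.0587, -0.1780)
  A=0.1113, B=-0.3338, C=(l²−L²−A²−y'²−z²)/(2L)=0.0816
  γ=atan2(-0.3338,0.1113)=-1.2489;  ψ=arccos(0.2320)=1.3366;  θ3=γ+ψ≈0.0878

θ₁ = 1.2218, θ₂ = -0.3491, θ₃ = 0.0878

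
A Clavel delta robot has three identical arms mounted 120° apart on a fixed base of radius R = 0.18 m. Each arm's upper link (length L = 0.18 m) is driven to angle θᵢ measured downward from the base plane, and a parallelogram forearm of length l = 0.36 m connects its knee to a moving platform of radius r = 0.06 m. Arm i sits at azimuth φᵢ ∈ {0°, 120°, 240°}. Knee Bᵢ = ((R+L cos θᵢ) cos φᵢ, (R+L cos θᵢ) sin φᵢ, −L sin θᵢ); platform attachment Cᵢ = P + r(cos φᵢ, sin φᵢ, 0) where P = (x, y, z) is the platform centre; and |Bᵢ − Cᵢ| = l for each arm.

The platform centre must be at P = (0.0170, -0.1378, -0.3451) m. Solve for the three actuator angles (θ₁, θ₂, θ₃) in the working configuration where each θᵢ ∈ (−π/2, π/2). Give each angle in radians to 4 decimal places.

θ₁ = 0.6985, θ₂ = 1.2219, θ₃ = 0.2618

rotate P by −φ1: (0.0170, -0.1378, -0.3451)
  e−x'=0.1030;  (l²−L²−(e−x')²−y'²−z²)/2L = -0.1430
  γ=atan2(-0.3451,0.1030)=-1.2807;  ψ=arccos(-0.3972)=1.9792;  θ1=γ+ψ≈0.6985
rotate P by −φ2: (-0.1278, 0.0542, -0.3451)
  A cos θ + B sin θ = C:  0.2478·cos θ + -0.3451·sin θ = -0.2396
  √(A²+B²)=0.4249;  θ2 = -0.9480+2.1699 ≈ 1.2219
arm 3 (φ=240.0°): x'=0.1108, y'=0.0836
  A cos θ + B sin θ = C:  0.0092·cos θ + -0.3451·sin θ = -0.0805
  √(A²+B²)=0.3452;  θ3 = -1.5443+1.8061 ≈ 0.2618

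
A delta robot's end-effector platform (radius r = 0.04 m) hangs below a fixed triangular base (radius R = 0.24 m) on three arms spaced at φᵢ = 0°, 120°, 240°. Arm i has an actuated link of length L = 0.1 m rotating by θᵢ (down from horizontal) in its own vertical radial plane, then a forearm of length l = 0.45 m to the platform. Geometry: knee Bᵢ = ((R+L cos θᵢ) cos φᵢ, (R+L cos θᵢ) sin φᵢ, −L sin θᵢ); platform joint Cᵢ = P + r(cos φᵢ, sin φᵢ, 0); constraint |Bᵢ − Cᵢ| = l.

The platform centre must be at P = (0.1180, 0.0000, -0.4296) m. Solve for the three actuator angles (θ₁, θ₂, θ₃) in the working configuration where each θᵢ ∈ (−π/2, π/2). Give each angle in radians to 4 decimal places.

θ₁ = 0.1747, θ₂ = 1.3089, θ₃ = 1.3089

rotate P by −φ1: (0.1180, 0.0000, -0.4296)
  e−x'=0.0820;  (l²−L²−(e−x')²−y'²−z²)/2L = 0.0061
  θ1 = atan2(B,A) + arccos(C/0.4374) = 0.1747
arm 2 (φ=120.0°): x'=-0.0590, y'=-0.1022
  A cos θ + B sin θ = C:  0.2590·cos θ + -0.4296·sin θ = -0.3479
  γ=atan2(-0.4296,0.2590)=-1.0283;  ψ=arccos(-0.6935)=2.3372;  θ2=γ+ψ≈1.3089
rotate P by −φ3: (-0.0590, 0.1022, -0.4296)
  e−x'=0.2590;  (l²−L²−(e−x')²−y'²−z²)/2L = -0.3479
  θ3 = atan2(B,A) + arccos(C/0.5016) = 1.3089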